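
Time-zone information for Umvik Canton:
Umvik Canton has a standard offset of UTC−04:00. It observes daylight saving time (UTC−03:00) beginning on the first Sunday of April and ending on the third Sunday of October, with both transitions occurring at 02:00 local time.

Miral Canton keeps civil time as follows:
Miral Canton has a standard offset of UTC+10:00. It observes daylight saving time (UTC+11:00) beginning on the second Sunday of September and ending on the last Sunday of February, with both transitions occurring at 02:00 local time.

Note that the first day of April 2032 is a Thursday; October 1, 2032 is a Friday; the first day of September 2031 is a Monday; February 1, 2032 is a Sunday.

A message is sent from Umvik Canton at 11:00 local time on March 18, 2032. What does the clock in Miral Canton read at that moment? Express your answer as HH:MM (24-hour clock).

01:00

1 April 2032 is a Thursday, so the first Sunday is April 4.
1 October 2032 is a Friday, so the first Sunday is October 3 and the third is October 17.
March 18, 2032 is outside the daylight-saving period (4 April – 17 October), so Umvik Canton is on standard time, UTC−04:00.
11:00 Umvik Canton + 4h = 15:00 UTC.
1 September 2031 is a Monday, so the first Sunday is September 7 and the second is September 14.
1 February 2032 is a Sunday, so Sundays fall on 1, 8, 15, 22, 29; the last is February 29.
At the standard offset (UTC+10:00), 15:00 UTC + 10h = 01:00 Miral Canton standard time (rolling into the next day, 19 March 2032).
The standard-time date in Miral Canton, March 19, 2032, does not fall between 14 September 2031 and 29 February 2032, so daylight saving is not in effect and Miral Canton is at UTC+10:00.
15:00 UTC + 10h = 01:00 Miral Canton (rolling into the next day, 19 March 2032).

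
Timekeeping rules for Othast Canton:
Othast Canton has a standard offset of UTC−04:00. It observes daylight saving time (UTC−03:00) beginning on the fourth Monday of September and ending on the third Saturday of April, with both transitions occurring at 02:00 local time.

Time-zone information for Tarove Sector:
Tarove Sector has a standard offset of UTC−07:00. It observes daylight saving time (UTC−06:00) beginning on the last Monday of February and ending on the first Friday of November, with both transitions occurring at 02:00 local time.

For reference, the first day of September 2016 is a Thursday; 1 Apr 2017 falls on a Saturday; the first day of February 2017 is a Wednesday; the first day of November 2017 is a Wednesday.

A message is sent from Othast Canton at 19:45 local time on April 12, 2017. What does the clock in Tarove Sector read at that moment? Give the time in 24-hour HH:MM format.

16:45

1 September 2016 is a Thursday, so the first Monday is September 5 and the fourth is September 26.
1 April 2017 is a Saturday, so the first Saturday is April 1 and the third is April 15.
April 12, 2017 falls between 26 September 2016 and 15 April 2017, so daylight saving is in effect and Othast Canton is at UTC−03:00.
19:45 Othast Canton + 3h = 22:45 UTC.
1 February 2017 is a Wednesday, so Mondays fall on 6, 13, 20, 27; the last is February 27.
1 November 2017 is a Wednesday, so the first Friday is November 3.
At the standard offset (UTC−07:00), 22:45 UTC − 7h = 15:45 Tarove Sector standard time.
The standard-time date in Tarove Sector, April 12, 2017, falls between 27 February and 3 November, so daylight saving is in effect and Tarove Sector is at UTC−06:00.
22:45 UTC − 6h = 16:45 Tarove Sector.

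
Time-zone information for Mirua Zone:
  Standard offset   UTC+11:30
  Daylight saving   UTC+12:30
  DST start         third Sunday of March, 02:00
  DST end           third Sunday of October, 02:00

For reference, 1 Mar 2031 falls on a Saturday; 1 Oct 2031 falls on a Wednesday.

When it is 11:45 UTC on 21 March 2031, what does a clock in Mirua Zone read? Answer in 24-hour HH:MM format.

00:15

1 March 2031 is a Saturday, so the first Sunday is March 2 and the third is March 16.
1 October 2031 is a Wednesday, so the first Sunday is October 5 and the third is October 19.
At the standard offset (UTC+11:30), 11:45 UTC + 11h30m = 23:15 Mirua Zone standard time.
The standard-time date in Mirua Zone, 21 March 2031, lies within the daylight-saving period (16 March – 19 October), so Mirua Zone is on daylight time, UTC+12:30.
11:45 UTC + 12h30m = 00:15 local (rolling into the next day, 22 March 2031).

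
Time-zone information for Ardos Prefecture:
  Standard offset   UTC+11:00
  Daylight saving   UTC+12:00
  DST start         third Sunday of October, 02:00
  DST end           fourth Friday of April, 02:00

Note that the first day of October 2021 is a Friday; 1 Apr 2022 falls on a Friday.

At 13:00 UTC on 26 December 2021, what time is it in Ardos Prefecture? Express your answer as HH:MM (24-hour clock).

01:00

1 October 2021 is a Friday, so the first Sunday is October 3 and the third is October 17.
1 April 2022 is a Friday, so the first Friday is April 1 and the fourth is April 22.
At the standard offset (UTC+11:00), 13:00 UTC + 11h = 00:00 Ardos Prefecture standard time (rolling into the next day, 27 December 2021).
Daylight saving runs 17 October 2021 – 22 April 2022; the standard-time date in Ardos Prefecture, 27 December 2021, is inside that window, so Ardos Prefecture is at UTC+12:00.
13:00 UTC + 12h = 01:00 local (rolling into the next day, 27 December 2021).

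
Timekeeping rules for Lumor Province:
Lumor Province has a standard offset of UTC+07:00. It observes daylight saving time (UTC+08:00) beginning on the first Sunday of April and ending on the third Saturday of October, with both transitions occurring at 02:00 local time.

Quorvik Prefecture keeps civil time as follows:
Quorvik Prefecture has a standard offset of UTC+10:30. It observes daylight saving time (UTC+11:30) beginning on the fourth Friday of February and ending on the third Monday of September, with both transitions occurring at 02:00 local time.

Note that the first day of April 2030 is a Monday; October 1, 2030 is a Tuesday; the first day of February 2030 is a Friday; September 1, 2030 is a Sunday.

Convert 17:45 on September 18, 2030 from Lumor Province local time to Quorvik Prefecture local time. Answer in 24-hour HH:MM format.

20:15

1 April 2030 is a Monday, so the first Sunday is April 7.
1 October 2030 is a Tuesday, so the first Saturday is October 5 and the third is October 19.
September 18, 2030 falls between 7 April and 19 October, so daylight saving is in effect and Lumor Province is at UTC+08:00.
17:45 Lumor Province − 8h = 09:45 UTC.
1 February 2030 is a Friday, so the first Friday is February 1 and the fourth is February 22.
1 September 2030 is a Sunday, so the first Monday is September 2 and the third is September 16.
At the standard offset (UTC+10:30), 09:45 UTC + 10h30m = 20:15 Quorvik Prefecture standard time.
The standard-time date in Quorvik Prefecture, September 18, 2030, is outside the daylight-saving period (22 February – 16 September), so Quorvik Prefecture is on standard time, UTC+10:30.
09:45 UTC + 10h30m = 20:15 Quorvik Prefecture.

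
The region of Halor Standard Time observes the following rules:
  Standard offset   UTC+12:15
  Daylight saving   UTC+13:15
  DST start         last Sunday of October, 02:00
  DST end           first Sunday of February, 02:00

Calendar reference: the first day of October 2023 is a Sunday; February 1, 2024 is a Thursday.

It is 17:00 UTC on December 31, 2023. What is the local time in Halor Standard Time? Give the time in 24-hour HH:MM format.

1 October 2023 is a Sunday, so Sundays fall on 1, 8, 15, 22, 29; the last is October 29.
1 February 2024 is a Thursday, so the first Sunday is February 4.
At the standard offset (UTC+12:15), 17:00 UTC + 12h15m = 05:15 Halor Standard Time standard time (rolling into the next day, 1 January 2024).
The standard-time date in Halor Standard Time, January 1, 2024, lies within the daylight-saving period (29 October 2023 – 4 February 2024), so Halor Standard Time is on daylight time, UTC+13:15.
17:00 UTC + 13h15m = 06:15 local (rolling into the next day, 1 January 2024).

06:15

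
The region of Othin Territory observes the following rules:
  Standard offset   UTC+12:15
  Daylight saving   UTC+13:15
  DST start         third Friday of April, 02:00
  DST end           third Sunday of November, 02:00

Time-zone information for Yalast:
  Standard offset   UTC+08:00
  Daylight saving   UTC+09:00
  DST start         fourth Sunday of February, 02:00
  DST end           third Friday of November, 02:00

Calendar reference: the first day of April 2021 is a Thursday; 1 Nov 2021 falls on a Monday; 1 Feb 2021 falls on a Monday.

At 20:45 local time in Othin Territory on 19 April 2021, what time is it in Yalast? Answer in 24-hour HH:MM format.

16:30

1 April 2021 is a Thursday, so the first Friday is April 2 and the third is April 16.
1 November 2021 is a Monday, so the first Sunday is November 7 and the third is November 21.
Daylight saving runs 16 April – 21 November; 19 April 2021 is inside that window, so Othin Territory is at UTC+13:15.
20:45 Othin Territory − 13h15m = 07:30 UTC.
1 February 2021 is a Monday, so the first Sunday is February 7 and the fourth is February 28.
1 November 2021 is a Monday, so the first Friday is November 5 and the third is November 19.
At the standard offset (UTC+08:00), 07:30 UTC + 8h = 15:30 Yalast standard time.
Daylight saving runs 28 February – 19 November; the standard-time date in Yalast, 19 April 2021, is inside that window, so Yalast is at UTC+09:00.
07:30 UTC + 9h = 16:30 Yalast.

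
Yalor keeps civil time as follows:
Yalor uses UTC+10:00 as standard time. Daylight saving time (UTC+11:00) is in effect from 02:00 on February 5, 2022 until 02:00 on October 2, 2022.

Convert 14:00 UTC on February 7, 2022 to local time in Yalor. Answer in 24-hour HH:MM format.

At the standard offset (UTC+10:00), 14:00 UTC + 10h = 00:00 Yalor standard time (rolling into the next day, 8 February 2022).
Daylight saving runs 5 February – 2 October; the standard-time date in Yalor, February 8, 2022, is inside that window, so Yalor is at UTC+11:00.
14:00 UTC + 11h = 01:00 local (rolling into the next day, 8 February 2022).

01:00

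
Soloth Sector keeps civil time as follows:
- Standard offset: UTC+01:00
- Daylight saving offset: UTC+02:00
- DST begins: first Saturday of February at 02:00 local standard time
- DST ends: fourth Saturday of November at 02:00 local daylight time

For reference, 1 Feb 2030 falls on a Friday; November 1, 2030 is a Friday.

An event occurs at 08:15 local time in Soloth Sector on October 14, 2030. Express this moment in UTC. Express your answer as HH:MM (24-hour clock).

06:15

1 February 2030 is a Friday, so the first Saturday is February 2.
1 November 2030 is a Friday, so the first Saturday is November 2 and the fourth is November 23.
October 14, 2030 lies within the daylight-saving period (2 February – 23 November), so Soloth Sector is on daylight time, UTC+02:00.
08:15 local − 2h = 06:15 UTC.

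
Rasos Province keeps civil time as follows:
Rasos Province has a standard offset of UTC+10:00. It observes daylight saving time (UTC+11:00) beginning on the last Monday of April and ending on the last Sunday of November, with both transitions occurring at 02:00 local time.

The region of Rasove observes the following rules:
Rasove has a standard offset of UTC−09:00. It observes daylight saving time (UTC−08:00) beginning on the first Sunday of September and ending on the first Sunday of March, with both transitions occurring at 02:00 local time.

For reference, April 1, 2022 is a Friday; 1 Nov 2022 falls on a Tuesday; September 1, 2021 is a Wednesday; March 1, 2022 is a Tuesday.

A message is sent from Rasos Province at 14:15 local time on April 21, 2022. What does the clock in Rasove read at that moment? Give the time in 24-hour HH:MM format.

1 April 2022 is a Friday, so Mondays fall on 4, 11, 18, 25; the last is April 25.
1 November 2022 is a Tuesday, so Sundays fall on 6, 13, 20, 27; the last is November 27.
April 21, 2022 does not fall between 25 April and 27 November, so daylight saving is not in effect and Rasos Province is at UTC+10:00.
14:15 Rasos Province − 10h = 04:15 UTC.
1 September 2021 is a Wednesday, so the first Sunday is September 5.
1 March 2022 is a Tuesday, so the first Sunday is March 6.
At the standard offset (UTC−09:00), 04:15 UTC − 9h = 19:15 Rasove standard time (rolling into the previous day, 20 April 2022).
The standard-time date in Rasove, April 20, 2022, does not fall between 5 September 2021 and 6 March 2022, so daylight saving is not in effect and Rasove is at UTC−09:00.
04:15 UTC − 9h = 19:15 Rasove (rolling into the previous day, 20 April 2022).

19:15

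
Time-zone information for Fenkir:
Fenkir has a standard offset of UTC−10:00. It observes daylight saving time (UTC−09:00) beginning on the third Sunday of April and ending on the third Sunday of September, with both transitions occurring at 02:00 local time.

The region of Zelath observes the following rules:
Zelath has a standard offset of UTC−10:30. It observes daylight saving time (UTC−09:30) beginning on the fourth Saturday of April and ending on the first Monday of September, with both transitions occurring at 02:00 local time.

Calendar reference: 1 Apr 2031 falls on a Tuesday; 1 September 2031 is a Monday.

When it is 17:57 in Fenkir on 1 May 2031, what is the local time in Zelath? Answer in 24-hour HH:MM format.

17:27

1 April 2031 is a Tuesday, so the first Sunday is April 6 and the third is April 20.
1 September 2031 is a Monday, so the first Sunday is September 7 and the third is September 21.
1 May 2031 lies within the daylight-saving period (20 April – 21 September), so Fenkir is on daylight time, UTC−09:00.
17:57 Fenkir + 9h = 02:57 UTC (rolling into the next day, 2 May 2031).
1 April 2031 is a Tuesday, so the first Saturday is April 5 and the fourth is April 26.
1 September 2031 is a Monday, so the first Monday is September 1.
At the standard offset (UTC−10:30), 02:57 UTC − 10h30m = 16:27 Zelath standard time (rolling into the previous day, 1 May 2031).
The standard-time date in Zelath, 1 May 2031, falls between 26 April and 1 September, so daylight saving is in effect and Zelath is at UTC−09:30.
02:57 UTC − 9h30m = 17:27 Zelath (rolling into the previous day, 1 May 2031).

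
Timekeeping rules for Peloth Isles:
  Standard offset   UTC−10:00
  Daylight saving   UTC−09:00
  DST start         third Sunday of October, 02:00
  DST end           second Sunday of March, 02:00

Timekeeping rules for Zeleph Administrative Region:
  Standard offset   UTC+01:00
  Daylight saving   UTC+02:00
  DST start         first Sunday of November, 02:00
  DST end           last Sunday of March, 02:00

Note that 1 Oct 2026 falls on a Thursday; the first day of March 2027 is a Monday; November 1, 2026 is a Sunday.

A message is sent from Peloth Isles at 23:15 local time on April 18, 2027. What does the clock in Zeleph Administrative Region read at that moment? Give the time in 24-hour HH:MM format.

1 October 2026 is a Thursday, so the first Sunday is October 4 and the third is October 18.
1 March 2027 is a Monday, so the first Sunday is March 7 and the second is March 14.
April 18, 2027 is outside the daylight-saving period (18 October 2026 – 14 March 2027), so Peloth Isles is on standard time, UTC−10:00.
23:15 Peloth Isles + 10h = 09:15 UTC (rolling into the next day, 19 April 2027).
1 November 2026 is a Sunday, so the first Sunday is November 1.
1 March 2027 is a Monday, so Sundays fall on 7, 14, 21, 28; the last is March 28.
At the standard offset (UTC+01:00), 09:15 UTC + 1h = 10:15 Zeleph Administrative Region standard time.
The standard-time date in Zeleph Administrative Region, April 19, 2027, does not fall between 1 November 2026 and 28 March 2027, so daylight saving is not in effect and Zeleph Administrative Region is at UTC+01:00.
09:15 UTC + 1h = 10:15 Zeleph Administrative Region.

10:15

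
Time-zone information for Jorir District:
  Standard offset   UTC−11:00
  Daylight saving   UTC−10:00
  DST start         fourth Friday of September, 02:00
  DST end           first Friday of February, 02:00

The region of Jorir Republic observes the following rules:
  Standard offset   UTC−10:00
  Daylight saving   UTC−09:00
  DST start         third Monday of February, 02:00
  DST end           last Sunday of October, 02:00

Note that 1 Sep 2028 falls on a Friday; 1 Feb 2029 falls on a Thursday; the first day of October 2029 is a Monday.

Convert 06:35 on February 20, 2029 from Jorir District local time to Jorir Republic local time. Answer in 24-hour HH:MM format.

08:35

1 September 2028 is a Friday, so the first Friday is September 1 and the fourth is September 22.
1 February 2029 is a Thursday, so the first Friday is February 2.
Daylight saving runs 22 September 2028 – 2 February 2029; February 20, 2029 is outside that window, so Jorir District is on standard time at UTC−11:00.
06:35 Jorir District + 11h = 17:35 UTC.
1 February 2029 is a Thursday, so the first Monday is February 5 and the third is February 19.
1 October 2029 is a Monday, so Sundays fall on 7, 14, 21, 28; the last is October 28.
At the standard offset (UTC−10:00), 17:35 UTC − 10h = 07:35 Jorir Republic standard time.
The standard-time date in Jorir Republic, February 20, 2029, falls between 19 February and 28 October, so daylight saving is in effect and Jorir Republic is at UTC−09:00.
17:35 UTC − 9h = 08:35 Jorir Republic.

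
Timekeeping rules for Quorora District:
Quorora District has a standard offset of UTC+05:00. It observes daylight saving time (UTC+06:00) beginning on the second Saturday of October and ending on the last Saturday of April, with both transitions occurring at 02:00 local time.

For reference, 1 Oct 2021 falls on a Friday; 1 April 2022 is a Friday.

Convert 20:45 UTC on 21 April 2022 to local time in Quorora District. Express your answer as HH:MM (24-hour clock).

1 October 2021 is a Friday, so the first Saturday is October 2 and the second is October 9.
1 April 2022 is a Friday, so Saturdays fall on 2, 9, 16, 23, 30; the last is April 30.
At the standard offset (UTC+05:00), 20:45 UTC + 5h = 01:45 Quorora District standard time (rolling into the next day, 22 April 2022).
The standard-time date in Quorora District, 22 April 2022, lies within the daylight-saving period (9 October 2021 – 30 April 2022), so Quorora District is on daylight time, UTC+06:00.
20:45 UTC + 6h = 02:45 local (rolling into the next day, 22 April 2022).

02:45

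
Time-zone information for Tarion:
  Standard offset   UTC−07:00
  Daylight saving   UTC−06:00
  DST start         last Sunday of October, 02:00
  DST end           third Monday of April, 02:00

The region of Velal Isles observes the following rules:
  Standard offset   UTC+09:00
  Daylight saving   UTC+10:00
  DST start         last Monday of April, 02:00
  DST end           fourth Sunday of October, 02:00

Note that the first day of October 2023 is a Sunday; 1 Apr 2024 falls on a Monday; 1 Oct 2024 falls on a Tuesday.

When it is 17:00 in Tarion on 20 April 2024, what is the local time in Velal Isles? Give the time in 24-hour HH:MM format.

1 October 2023 is a Sunday, so Sundays fall on 1, 8, 15, 22, 29; the last is October 29.
1 April 2024 is a Monday, so the first Monday is April 1 and the third is April 15.
20 April 2024 is outside the daylight-saving period (29 October 2023 – 15 April 2024), so Tarion is on standard time, UTC−07:00.
17:00 Tarion + 7h = 00:00 UTC (rolling into the next day, 21 April 2024).
1 April 2024 is a Monday, so Mondays fall on 1, 8, 15, 22, 29; the last is April 29.
1 October 2024 is a Tuesday, so the first Sunday is October 6 and the fourth is October 27.
At the standard offset (UTC+09:00), 00:00 UTC + 9h = 09:00 Velal Isles standard time.
Daylight saving runs 29 April – 27 October; the standard-time date in Velal Isles, 21 April 2024, is outside that window, so Velal Isles is on standard time at UTC+09:00.
00:00 UTC + 9h = 09:00 Velal Isles.

09:00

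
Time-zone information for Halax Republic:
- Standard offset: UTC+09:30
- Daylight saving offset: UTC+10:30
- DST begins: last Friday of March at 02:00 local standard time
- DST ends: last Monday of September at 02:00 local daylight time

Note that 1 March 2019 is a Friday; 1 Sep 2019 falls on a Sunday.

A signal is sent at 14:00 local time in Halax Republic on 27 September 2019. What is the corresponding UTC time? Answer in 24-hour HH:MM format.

03:30

1 March 2019 is a Friday, so Fridays fall on 1, 8, 15, 22, 29; the last is March 29.
1 September 2019 is a Sunday, so Mondays fall on 2, 9, 16, 23, 30; the last is September 30.
Daylight saving runs 29 March – 30 September; 27 September 2019 is inside that window, so Halax Republic is at UTC+10:30.
14:00 local − 10h30m = 03:30 UTC.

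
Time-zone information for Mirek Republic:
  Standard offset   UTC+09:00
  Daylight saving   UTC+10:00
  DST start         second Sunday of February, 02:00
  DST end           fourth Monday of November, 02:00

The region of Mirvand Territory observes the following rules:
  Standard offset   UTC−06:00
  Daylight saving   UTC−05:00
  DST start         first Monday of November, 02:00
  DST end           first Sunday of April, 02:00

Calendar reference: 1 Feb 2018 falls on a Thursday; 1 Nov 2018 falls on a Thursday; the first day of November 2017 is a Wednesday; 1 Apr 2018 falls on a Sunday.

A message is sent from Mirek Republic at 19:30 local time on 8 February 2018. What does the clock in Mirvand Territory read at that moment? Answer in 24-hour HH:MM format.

1 February 2018 is a Thursday, so the first Sunday is February 4 and the second is February 11.
1 November 2018 is a Thursday, so the first Monday is November 5 and the fourth is November 26.
8 February 2018 does not fall between 11 February and 26 November, so daylight saving is not in effect and Mirek Republic is at UTC+09:00.
19:30 Mirek Republic − 9h = 10:30 UTC.
1 November 2017 is a Wednesday, so the first Monday is November 6.
1 April 2018 is a Sunday, so the first Sunday is April 1.
At the standard offset (UTC−06:00), 10:30 UTC − 6h = 04:30 Mirvand Territory standard time.
The standard-time date in Mirvand Territory, 8 February 2018, lies within the daylight-saving period (6 November 2017 – 1 April 2018), so Mirvand Territory is on daylight time, UTC−05:00.
10:30 UTC − 5h = 05:30 Mirvand Territory.

05:30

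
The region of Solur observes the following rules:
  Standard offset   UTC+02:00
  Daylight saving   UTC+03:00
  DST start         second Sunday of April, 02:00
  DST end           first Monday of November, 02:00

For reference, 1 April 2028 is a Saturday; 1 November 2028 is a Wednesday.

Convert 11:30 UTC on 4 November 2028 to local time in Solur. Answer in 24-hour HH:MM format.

1 April 2028 is a Saturday, so the first Sunday is April 2 and the second is April 9.
1 November 2028 is a Wednesday, so the first Monday is November 6.
At the standard offset (UTC+02:00), 11:30 UTC + 2h = 13:30 Solur standard time.
Daylight saving runs 9 April – 6 November; the standard-time date in Solur, 4 November 2028, is inside that window, so Solur is at UTC+03:00.
11:30 UTC + 3h = 14:30 local.

14:30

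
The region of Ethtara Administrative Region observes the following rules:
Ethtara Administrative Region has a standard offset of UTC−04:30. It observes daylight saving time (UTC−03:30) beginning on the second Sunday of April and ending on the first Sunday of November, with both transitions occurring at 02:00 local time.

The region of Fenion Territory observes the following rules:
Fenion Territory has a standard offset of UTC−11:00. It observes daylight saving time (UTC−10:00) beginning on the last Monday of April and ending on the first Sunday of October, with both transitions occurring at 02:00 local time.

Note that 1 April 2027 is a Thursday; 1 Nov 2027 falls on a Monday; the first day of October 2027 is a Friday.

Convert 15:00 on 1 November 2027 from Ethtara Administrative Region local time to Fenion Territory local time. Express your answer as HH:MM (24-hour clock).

07:30

1 April 2027 is a Thursday, so the first Sunday is April 4 and the second is April 11.
1 November 2027 is a Monday, so the first Sunday is November 7.
Daylight saving runs 11 April – 7 November; 1 November 2027 is inside that window, so Ethtara Administrative Region is at UTC−03:30.
15:00 Ethtara Administrative Region + 3h30m = 18:30 UTC.
1 April 2027 is a Thursday, so Mondays fall on 5, 12, 19, 26; the last is April 26.
1 October 2027 is a Friday, so the first Sunday is October 3.
At the standard offset (UTC−11:00), 18:30 UTC − 11h = 07:30 Fenion Territory standard time.
The standard-time date in Fenion Territory, 1 November 2027, is outside the daylight-saving period (26 April – 3 October), so Fenion Territory is on standard time, UTC−11:00.
18:30 UTC − 11h = 07:30 Fenion Territory.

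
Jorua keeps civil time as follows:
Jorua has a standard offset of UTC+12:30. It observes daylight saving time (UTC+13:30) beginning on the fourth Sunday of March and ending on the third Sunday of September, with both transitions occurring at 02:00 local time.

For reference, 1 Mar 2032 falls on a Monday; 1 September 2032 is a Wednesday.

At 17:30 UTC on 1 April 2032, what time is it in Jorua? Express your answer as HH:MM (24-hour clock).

07:00

1 March 2032 is a Monday, so the first Sunday is March 7 and the fourth is March 28.
1 September 2032 is a Wednesday, so the first Sunday is September 5 and the third is September 19.
At the standard offset (UTC+12:30), 17:30 UTC + 12h30m = 06:00 Jorua standard time (rolling into the next day, 2 April 2032).
The standard-time date in Jorua, 2 April 2032, lies within the daylight-saving period (28 March – 19 September), so Jorua is on daylight time, UTC+13:30.
17:30 UTC + 13h30m = 07:00 local (rolling into the next day, 2 April 2032).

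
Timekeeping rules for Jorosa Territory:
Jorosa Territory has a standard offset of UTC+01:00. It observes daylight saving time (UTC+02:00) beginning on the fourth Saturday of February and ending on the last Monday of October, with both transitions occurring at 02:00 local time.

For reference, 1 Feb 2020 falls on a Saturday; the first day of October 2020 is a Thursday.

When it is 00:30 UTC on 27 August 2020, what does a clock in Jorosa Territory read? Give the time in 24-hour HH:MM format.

02:30

1 February 2020 is a Saturday, so the first Saturday is February 1 and the fourth is February 22.
1 October 2020 is a Thursday, so Mondays fall on 5, 12, 19, 26; the last is October 26.
At the standard offset (UTC+01:00), 00:30 UTC + 1h = 01:30 Jorosa Territory standard time.
The standard-time date in Jorosa Territory, 27 August 2020, lies within the daylight-saving period (22 February – 26 October), so Jorosa Territory is on daylight time, UTC+02:00.
00:30 UTC + 2h = 02:30 local.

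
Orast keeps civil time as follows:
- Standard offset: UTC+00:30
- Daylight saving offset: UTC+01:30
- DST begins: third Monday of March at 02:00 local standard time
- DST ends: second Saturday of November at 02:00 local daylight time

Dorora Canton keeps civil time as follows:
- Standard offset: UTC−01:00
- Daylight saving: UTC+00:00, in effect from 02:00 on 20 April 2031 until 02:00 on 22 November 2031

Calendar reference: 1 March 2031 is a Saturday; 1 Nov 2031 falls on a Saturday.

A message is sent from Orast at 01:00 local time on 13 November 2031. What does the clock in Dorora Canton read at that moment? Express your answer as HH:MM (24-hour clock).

1 March 2031 is a Saturday, so the first Monday is March 3 and the third is March 17.
1 November 2031 is a Saturday, so the first Saturday is November 1 and the second is November 8.
13 November 2031 is outside the daylight-saving period (17 March – 8 November), so Orast is on standard time, UTC+00:30.
01:00 Orast − 0h30m = 00:30 UTC.
At the standard offset (UTC−01:00), 00:30 UTC − 1h = 23:30 Dorora Canton standard time (rolling into the previous day, 12 November 2031).
The standard-time date in Dorora Canton, 12 November 2031, falls between 20 April and 22 November, so daylight saving is in effect and Dorora Canton is at UTC+00:00.
00:30 UTC + 0h = 00:30 Dorora Canton.

00:30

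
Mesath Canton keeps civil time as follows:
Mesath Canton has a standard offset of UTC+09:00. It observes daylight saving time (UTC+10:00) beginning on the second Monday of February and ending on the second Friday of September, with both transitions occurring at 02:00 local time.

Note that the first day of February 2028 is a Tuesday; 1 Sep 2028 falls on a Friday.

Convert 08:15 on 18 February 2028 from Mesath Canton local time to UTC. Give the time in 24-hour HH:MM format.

1 February 2028 is a Tuesday, so the first Monday is February 7 and the second is February 14.
1 September 2028 is a Friday, so the first Friday is September 1 and the second is September 8.
18 February 2028 lies within the daylight-saving period (14 February – 8 September), so Mesath Canton is on daylight time, UTC+10:00.
08:15 local − 10h = 22:15 UTC (rolling into the previous day, 17 February 2028).

22:15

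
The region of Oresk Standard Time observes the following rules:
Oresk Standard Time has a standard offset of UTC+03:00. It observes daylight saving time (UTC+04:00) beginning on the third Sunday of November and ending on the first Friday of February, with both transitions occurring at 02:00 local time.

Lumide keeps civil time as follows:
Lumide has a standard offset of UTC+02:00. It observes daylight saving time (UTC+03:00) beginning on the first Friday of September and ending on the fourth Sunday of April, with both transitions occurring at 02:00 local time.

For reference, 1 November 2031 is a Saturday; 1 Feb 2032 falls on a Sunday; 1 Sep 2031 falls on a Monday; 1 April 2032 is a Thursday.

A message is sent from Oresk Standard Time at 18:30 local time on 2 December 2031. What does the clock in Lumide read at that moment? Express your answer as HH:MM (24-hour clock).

1 November 2031 is a Saturday, so the first Sunday is November 2 and the third is November 16.
1 February 2032 is a Sunday, so the first Friday is February 6.
Daylight saving runs 16 November 2031 – 6 February 2032; 2 December 2031 is inside that window, so Oresk Standard Time is at UTC+04:00.
18:30 Oresk Standard Time − 4h = 14:30 UTC.
1 September 2031 is a Monday, so the first Friday is September 5.
1 April 2032 is a Thursday, so the first Sunday is April 4 and the fourth is April 25.
At the standard offset (UTC+02:00), 14:30 UTC + 2h = 16:30 Lumide standard time.
The standard-time date in Lumide, 2 December 2031, falls between 5 September 2031 and 25 April 2032, so daylight saving is in effect and Lumide is at UTC+03:00.
14:30 UTC + 3h = 17:30 Lumide.

17:30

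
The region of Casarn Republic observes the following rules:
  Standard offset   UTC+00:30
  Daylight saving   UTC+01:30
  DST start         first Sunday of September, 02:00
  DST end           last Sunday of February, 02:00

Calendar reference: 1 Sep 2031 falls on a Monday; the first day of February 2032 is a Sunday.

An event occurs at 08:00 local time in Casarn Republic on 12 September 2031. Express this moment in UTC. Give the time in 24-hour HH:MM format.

1 September 2031 is a Monday, so the first Sunday is September 7.
1 February 2032 is a Sunday, so Sundays fall on 1, 8, 15, 22, 29; the last is February 29.
Daylight saving runs 7 September 2031 – 29 February 2032; 12 September 2031 is inside that window, so Casarn Republic is at UTC+01:30.
08:00 local − 1h30m = 06:30 UTC.

06:30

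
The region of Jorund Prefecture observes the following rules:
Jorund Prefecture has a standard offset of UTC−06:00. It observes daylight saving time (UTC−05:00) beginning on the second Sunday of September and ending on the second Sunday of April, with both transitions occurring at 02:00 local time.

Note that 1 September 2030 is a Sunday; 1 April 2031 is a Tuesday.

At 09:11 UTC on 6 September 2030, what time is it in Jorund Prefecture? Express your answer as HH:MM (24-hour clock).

1 September 2030 is a Sunday, so the first Sunday is September 1 and the second is September 8.
1 April 2031 is a Tuesday, so the first Sunday is April 6 and the second is April 13.
At the standard offset (UTC−06:00), 09:11 UTC − 6h = 03:11 Jorund Prefecture standard time.
The standard-time date in Jorund Prefecture, 6 September 2030, is outside the daylight-saving period (8 September 2030 – 13 April 2031), so Jorund Prefecture is on standard time, UTC−06:00.
09:11 UTC − 6h = 03:11 local.

03:11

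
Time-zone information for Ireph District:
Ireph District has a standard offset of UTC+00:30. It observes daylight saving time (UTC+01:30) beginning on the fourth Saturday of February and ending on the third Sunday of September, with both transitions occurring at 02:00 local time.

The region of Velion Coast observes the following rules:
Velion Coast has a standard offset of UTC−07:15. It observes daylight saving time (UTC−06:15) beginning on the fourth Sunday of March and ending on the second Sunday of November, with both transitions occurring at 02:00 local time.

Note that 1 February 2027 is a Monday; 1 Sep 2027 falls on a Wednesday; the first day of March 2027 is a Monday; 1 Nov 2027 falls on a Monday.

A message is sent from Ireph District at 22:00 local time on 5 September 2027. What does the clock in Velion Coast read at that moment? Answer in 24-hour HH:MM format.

14:15

1 February 2027 is a Monday, so the first Saturday is February 6 and the fourth is February 27.
1 September 2027 is a Wednesday, so the first Sunday is September 5 and the third is September 19.
Daylight saving runs 27 February – 19 September; 5 September 2027 is inside that window, so Ireph District is at UTC+01:30.
22:00 Ireph District − 1h30m = 20:30 UTC.
1 March 2027 is a Monday, so the first Sunday is March 7 and the fourth is March 28.
1 November 2027 is a Monday, so the first Sunday is November 7 and the second is November 14.
At the standard offset (UTC−07:15), 20:30 UTC − 7h15m = 13:15 Velion Coast standard time.
The standard-time date in Velion Coast, 5 September 2027, falls between 28 March and 14 November, so daylight saving is in effect and Velion Coast is at UTC−06:15.
20:30 UTC − 6h15m = 14:15 Velion Coast.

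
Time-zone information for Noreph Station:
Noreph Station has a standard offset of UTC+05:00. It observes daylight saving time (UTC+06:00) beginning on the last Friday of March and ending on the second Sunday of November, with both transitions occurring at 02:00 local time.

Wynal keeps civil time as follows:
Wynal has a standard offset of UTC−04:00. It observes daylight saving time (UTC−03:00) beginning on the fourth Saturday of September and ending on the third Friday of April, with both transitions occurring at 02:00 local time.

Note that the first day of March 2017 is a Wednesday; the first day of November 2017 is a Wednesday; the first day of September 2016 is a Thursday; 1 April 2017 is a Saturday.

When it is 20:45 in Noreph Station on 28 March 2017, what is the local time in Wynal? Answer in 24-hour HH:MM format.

1 March 2017 is a Wednesday, so Fridays fall on 3, 10, 17, 24, 31; the last is March 31.
1 November 2017 is a Wednesday, so the first Sunday is November 5 and the second is November 12.
28 March 2017 is outside the daylight-saving period (31 March – 12 November), so Noreph Station is on standard time, UTC+05:00.
20:45 Noreph Station − 5h = 15:45 UTC.
1 September 2016 is a Thursday, so the first Saturday is September 3 and the fourth is September 24.
1 April 2017 is a Saturday, so the first Friday is April 7 and the third is April 21.
At the standard offset (UTC−04:00), 15:45 UTC − 4h = 11:45 Wynal standard time.
Daylight saving runs 24 September 2016 – 21 April 2017; the standard-time date in Wynal, 28 March 2017, is inside that window, so Wynal is at UTC−03:00.
15:45 UTC − 3h = 12:45 Wynal.

12:45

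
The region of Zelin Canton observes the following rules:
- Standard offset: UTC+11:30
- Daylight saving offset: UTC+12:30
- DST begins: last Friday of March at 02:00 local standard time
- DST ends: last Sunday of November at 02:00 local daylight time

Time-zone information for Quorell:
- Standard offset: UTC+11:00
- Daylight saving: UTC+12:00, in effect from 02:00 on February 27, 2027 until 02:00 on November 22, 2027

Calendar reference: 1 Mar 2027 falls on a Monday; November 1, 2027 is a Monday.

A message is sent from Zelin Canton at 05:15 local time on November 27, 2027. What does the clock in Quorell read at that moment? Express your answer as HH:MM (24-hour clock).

03:45

1 March 2027 is a Monday, so Fridays fall on 5, 12, 19, 26; the last is March 26.
1 November 2027 is a Monday, so Sundays fall on 7, 14, 21, 28; the last is November 28.
November 27, 2027 falls between 26 March and 28 November, so daylight saving is in effect and Zelin Canton is at UTC+12:30.
05:15 Zelin Canton − 12h30m = 16:45 UTC (rolling into the previous day, 26 November 2027).
At the standard offset (UTC+11:00), 16:45 UTC + 11h = 03:45 Quorell standard time (rolling into the next day, 27 November 2027).
The standard-time date in Quorell, November 27, 2027, is outside the daylight-saving period (27 February – 22 November), so Quorell is on standard time, UTC+11:00.
16:45 UTC + 11h = 03:45 Quorell (rolling into the next day, 27 November 2027).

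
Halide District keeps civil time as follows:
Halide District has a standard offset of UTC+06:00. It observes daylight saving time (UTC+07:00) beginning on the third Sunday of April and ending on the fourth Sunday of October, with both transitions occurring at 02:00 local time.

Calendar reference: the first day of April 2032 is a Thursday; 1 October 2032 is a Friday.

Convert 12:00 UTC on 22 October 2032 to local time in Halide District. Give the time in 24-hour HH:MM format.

1 April 2032 is a Thursday, so the first Sunday is April 4 and the third is April 18.
1 October 2032 is a Friday, so the first Sunday is October 3 and the fourth is October 24.
At the standard offset (UTC+06:00), 12:00 UTC + 6h = 18:00 Halide District standard time.
The standard-time date in Halide District, 22 October 2032, falls between 18 April and 24 October, so daylight saving is in effect and Halide District is at UTC+07:00.
12:00 UTC + 7h = 19:00 local.

19:00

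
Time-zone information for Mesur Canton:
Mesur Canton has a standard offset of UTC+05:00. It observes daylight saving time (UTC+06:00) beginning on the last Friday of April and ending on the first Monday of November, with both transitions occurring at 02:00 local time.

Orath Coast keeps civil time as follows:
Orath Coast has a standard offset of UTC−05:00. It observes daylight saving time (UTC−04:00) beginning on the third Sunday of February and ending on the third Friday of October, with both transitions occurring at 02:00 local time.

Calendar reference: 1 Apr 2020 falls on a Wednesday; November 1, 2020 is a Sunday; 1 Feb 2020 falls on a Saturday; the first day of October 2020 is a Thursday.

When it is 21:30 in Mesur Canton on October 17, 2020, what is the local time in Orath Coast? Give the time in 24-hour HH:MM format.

10:30

1 April 2020 is a Wednesday, so Fridays fall on 3, 10, 17, 24; the last is April 24.
1 November 2020 is a Sunday, so the first Monday is November 2.
October 17, 2020 lies within the daylight-saving period (24 April – 2 November), so Mesur Canton is on daylight time, UTC+06:00.
21:30 Mesur Canton − 6h = 15:30 UTC.
1 February 2020 is a Saturday, so the first Sunday is February 2 and the third is February 16.
1 October 2020 is a Thursday, so the first Friday is October 2 and the third is October 16.
At the standard offset (UTC−05:00), 15:30 UTC − 5h = 10:30 Orath Coast standard time.
Daylight saving runs 16 February – 16 October; the standard-time date in Orath Coast, October 17, 2020, is outside that window, so Orath Coast is on standard time at UTC−05:00.
15:30 UTC − 5h = 10:30 Orath Coast.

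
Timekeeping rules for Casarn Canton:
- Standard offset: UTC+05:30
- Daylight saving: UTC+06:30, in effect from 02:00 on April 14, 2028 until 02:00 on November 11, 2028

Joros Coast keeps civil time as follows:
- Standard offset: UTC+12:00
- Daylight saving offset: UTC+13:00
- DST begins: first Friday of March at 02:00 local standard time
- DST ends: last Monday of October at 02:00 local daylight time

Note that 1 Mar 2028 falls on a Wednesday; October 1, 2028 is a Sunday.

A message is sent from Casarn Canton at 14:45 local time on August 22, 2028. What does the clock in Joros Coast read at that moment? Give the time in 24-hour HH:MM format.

21:15

Daylight saving runs 14 April – 11 November; August 22, 2028 is inside that window, so Casarn Canton is at UTC+06:30.
14:45 Casarn Canton − 6h30m = 08:15 UTC.
1 March 2028 is a Wednesday, so the first Friday is March 3.
1 October 2028 is a Sunday, so Mondays fall on 2, 9, 16, 23, 30; the last is October 30.
At the standard offset (UTC+12:00), 08:15 UTC + 12h = 20:15 Joros Coast standard time.
The standard-time date in Joros Coast, August 22, 2028, lies within the daylight-saving period (3 March – 30 October), so Joros Coast is on daylight time, UTC+13:00.
08:15 UTC + 13h = 21:15 Joros Coast.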